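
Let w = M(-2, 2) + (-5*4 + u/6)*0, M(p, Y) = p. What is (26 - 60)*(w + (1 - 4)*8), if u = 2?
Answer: 884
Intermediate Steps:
w = -2 (w = -2 + (-5*4 + 2/6)*0 = -2 + (-20 + 2*(⅙))*0 = -2 + (-20 + ⅓)*0 = -2 - 59/3*0 = -2 + 0 = -2)
(26 - 60)*(w + (1 - 4)*8) = (26 - 60)*(-2 + (1 - 4)*8) = -34*(-2 - 3*8) = -34*(-2 - 24) = -34*(-26) = 884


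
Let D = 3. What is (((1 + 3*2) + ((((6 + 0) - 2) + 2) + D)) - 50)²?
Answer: 1156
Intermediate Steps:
(((1 + 3*2) + ((((6 + 0) - 2) + 2) + D)) - 50)² = (((1 + 3*2) + ((((6 + 0) - 2) + 2) + 3)) - 50)² = (((1 + 6) + (((6 - 2) + 2) + 3)) - 50)² = ((7 + ((4 + 2) + 3)) - 50)² = ((7 + (6 + 3)) - 50)² = ((7 + 9) - 50)² = (16 - 50)² = (-34)² = 1156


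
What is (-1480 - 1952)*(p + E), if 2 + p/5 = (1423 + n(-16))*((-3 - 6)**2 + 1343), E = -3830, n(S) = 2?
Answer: -34807893120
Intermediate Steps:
p = 10145990 (p = -10 + 5*((1423 + 2)*((-3 - 6)**2 + 1343)) = -10 + 5*(1425*((-9)**2 + 1343)) = -10 + 5*(1425*(81 + 1343)) = -10 + 5*(1425*1424) = -10 + 5*2029200 = -10 + 10146000 = 10145990)
(-1480 - 1952)*(p + E) = (-1480 - 1952)*(10145990 - 3830) = -3432*10142160 = -34807893120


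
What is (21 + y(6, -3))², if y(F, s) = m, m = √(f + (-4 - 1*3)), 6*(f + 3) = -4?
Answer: 1291/3 + 56*I*√6 ≈ 430.33 + 137.17*I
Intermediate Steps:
f = -11/3 (f = -3 + (⅙)*(-4) = -3 - ⅔ = -11/3 ≈ -3.6667)
m = 4*I*√6/3 (m = √(-11/3 + (-4 - 1*3)) = √(-11/3 + (-4 - 3)) = √(-11/3 - 7) = √(-32/3) = 4*I*√6/3 ≈ 3.266*I)
y(F, s) = 4*I*√6/3
(21 + y(6, -3))² = (21 + 4*I*√6/3)²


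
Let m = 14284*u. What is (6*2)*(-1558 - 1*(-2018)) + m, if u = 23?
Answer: 334052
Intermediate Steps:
m = 328532 (m = 14284*23 = 328532)
(6*2)*(-1558 - 1*(-2018)) + m = (6*2)*(-1558 - 1*(-2018)) + 328532 = 12*(-1558 + 2018) + 328532 = 12*460 + 328532 = 5520 + 328532 = 334052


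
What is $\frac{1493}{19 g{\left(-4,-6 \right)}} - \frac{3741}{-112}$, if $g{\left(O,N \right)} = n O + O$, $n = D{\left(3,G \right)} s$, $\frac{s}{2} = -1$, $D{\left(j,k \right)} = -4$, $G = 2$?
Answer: $\frac{597907}{19152} \approx 31.219$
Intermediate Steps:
$s = -2$ ($s = 2 \left(-1\right) = -2$)
$n = 8$ ($n = \left(-4\right) \left(-2\right) = 8$)
$g{\left(O,N \right)} = 9 O$ ($g{\left(O,N \right)} = 8 O + O = 9 O$)
$\frac{1493}{19 g{\left(-4,-6 \right)}} - \frac{3741}{-112} = \frac{1493}{19 \cdot 9 \left(-4\right)} - \frac{3741}{-112} = \frac{1493}{19 \left(-36\right)} - - \frac{3741}{112} = \frac{1493}{-684} + \frac{3741}{112} = 1493 \left(- \frac{1}{684}\right) + \frac{3741}{112} = - \frac{1493}{684} + \frac{3741}{112} = \frac{597907}{19152}$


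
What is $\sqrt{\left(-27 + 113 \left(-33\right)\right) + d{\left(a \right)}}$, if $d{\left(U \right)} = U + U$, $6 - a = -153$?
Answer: $3 i \sqrt{382} \approx 58.634 i$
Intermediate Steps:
$a = 159$ ($a = 6 - -153 = 6 + 153 = 159$)
$d{\left(U \right)} = 2 U$
$\sqrt{\left(-27 + 113 \left(-33\right)\right) + d{\left(a \right)}} = \sqrt{\left(-27 + 113 \left(-33\right)\right) + 2 \cdot 159} = \sqrt{\left(-27 - 3729\right) + 318} = \sqrt{-3756 + 318} = \sqrt{-3438} = 3 i \sqrt{382}$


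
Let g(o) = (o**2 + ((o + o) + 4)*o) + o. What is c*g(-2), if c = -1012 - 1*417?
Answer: -2858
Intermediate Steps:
c = -1429 (c = -1012 - 417 = -1429)
g(o) = o + o**2 + o*(4 + 2*o) (g(o) = (o**2 + (2*o + 4)*o) + o = (o**2 + (4 + 2*o)*o) + o = (o**2 + o*(4 + 2*o)) + o = o + o**2 + o*(4 + 2*o))
c*g(-2) = -(-2858)*(5 + 3*(-2)) = -(-2858)*(5 - 6) = -(-2858)*(-1) = -1429*2 = -2858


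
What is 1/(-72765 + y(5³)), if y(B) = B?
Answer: -1/72640 ≈ -1.3767e-5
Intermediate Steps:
1/(-72765 + y(5³)) = 1/(-72765 + 5³) = 1/(-72765 + 125) = 1/(-72640) = -1/72640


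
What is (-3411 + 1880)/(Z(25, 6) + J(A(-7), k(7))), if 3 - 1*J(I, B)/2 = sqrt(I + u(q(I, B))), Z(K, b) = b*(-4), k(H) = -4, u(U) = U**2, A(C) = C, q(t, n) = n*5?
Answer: -4593/208 + 1531*sqrt(393)/624 ≈ 26.558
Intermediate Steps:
q(t, n) = 5*n
Z(K, b) = -4*b
J(I, B) = 6 - 2*sqrt(I + 25*B**2) (J(I, B) = 6 - 2*sqrt(I + (5*B)**2) = 6 - 2*sqrt(I + 25*B**2))
(-3411 + 1880)/(Z(25, 6) + J(A(-7), k(7))) = (-3411 + 1880)/(-4*6 + (6 - 2*sqrt(-7 + 25*(-4)**2))) = -1531/(-24 + (6 - 2*sqrt(-7 + 25*16))) = -1531/(-24 + (6 - 2*sqrt(-7 + 400))) = -1531/(-24 + (6 - 2*sqrt(393))) = -1531/(-18 - 2*sqrt(393))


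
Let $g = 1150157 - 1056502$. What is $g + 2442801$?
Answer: $2536456$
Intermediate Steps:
$g = 93655$
$g + 2442801 = 93655 + 2442801 = 2536456$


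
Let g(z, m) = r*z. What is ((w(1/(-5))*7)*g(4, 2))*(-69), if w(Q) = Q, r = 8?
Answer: 15456/5 ≈ 3091.2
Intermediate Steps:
g(z, m) = 8*z
((w(1/(-5))*7)*g(4, 2))*(-69) = ((7/(-5))*(8*4))*(-69) = (-⅕*7*32)*(-69) = -7/5*32*(-69) = -224/5*(-69) = 15456/5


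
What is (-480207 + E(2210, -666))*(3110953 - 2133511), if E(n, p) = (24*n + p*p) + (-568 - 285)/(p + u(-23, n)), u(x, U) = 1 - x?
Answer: 1714203732037/107 ≈ 1.6021e+10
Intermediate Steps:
E(n, p) = p² - 853/(24 + p) + 24*n (E(n, p) = (24*n + p*p) + (-568 - 285)/(p + (1 - 1*(-23))) = (24*n + p²) - 853/(p + (1 + 23)) = (p² + 24*n) - 853/(p + 24) = (p² + 24*n) - 853/(24 + p) = p² - 853/(24 + p) + 24*n)
(-480207 + E(2210, -666))*(3110953 - 2133511) = (-480207 + (-853 + (-666)³ + 24*(-666)² + 576*2210 + 24*2210*(-666))/(24 - 666))*(3110953 - 2133511) = (-480207 + (-853 - 295408296 + 24*443556 + 1272960 - 35324640)/(-642))*977442 = (-480207 - (-853 - 295408296 + 10645344 + 1272960 - 35324640)/642)*977442 = (-480207 - 1/642*(-318815485))*977442 = (-480207 + 318815485/642)*977442 = (10522591/642)*977442 = 1714203732037/107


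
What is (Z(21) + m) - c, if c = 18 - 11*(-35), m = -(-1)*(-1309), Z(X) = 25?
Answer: -1687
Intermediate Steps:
m = -1309 (m = -1*1309 = -1309)
c = 403 (c = 18 + 385 = 403)
(Z(21) + m) - c = (25 - 1309) - 1*403 = -1284 - 403 = -1687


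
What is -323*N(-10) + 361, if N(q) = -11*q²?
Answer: 355661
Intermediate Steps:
-323*N(-10) + 361 = -(-3553)*(-10)² + 361 = -(-3553)*100 + 361 = -323*(-1100) + 361 = 355300 + 361 = 355661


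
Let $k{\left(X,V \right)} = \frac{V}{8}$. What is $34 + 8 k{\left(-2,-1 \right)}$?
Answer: $33$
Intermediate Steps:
$k{\left(X,V \right)} = \frac{V}{8}$ ($k{\left(X,V \right)} = V \frac{1}{8} = \frac{V}{8}$)
$34 + 8 k{\left(-2,-1 \right)} = 34 + 8 \cdot \frac{1}{8} \left(-1\right) = 34 + 8 \left(- \frac{1}{8}\right) = 34 - 1 = 33$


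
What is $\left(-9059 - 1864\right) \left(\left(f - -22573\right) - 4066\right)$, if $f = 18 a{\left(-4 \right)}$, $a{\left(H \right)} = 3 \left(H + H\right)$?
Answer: $-197433225$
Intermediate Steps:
$a{\left(H \right)} = 6 H$ ($a{\left(H \right)} = 3 \cdot 2 H = 6 H$)
$f = -432$ ($f = 18 \cdot 6 \left(-4\right) = 18 \left(-24\right) = -432$)
$\left(-9059 - 1864\right) \left(\left(f - -22573\right) - 4066\right) = \left(-9059 - 1864\right) \left(\left(-432 - -22573\right) - 4066\right) = - 10923 \left(\left(-432 + 22573\right) - 4066\right) = - 10923 \left(22141 - 4066\right) = \left(-10923\right) 18075 = -197433225$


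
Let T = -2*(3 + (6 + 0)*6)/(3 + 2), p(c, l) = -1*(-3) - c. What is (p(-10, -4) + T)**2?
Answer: 169/25 ≈ 6.7600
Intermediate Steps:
p(c, l) = 3 - c
T = -78/5 (T = -2*(3 + 6*6)/5 = -2*(3 + 36)/5 = -78/5 ≈ -15.600)
(p(-10, -4) + T)**2 = ((3 - 1*(-10)) - 78/5)**2 = ((3 + 10) - 78/5)**2 = (13 - 78/5)**2 = (-13/5)**2 = 169/25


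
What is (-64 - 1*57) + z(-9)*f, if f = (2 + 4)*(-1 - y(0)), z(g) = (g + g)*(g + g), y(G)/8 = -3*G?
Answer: -2065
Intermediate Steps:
y(G) = -24*G (y(G) = 8*(-3*G) = -24*G)
z(g) = 4*g² (z(g) = (2*g)*(2*g) = 4*g²)
f = -6 (f = (2 + 4)*(-1 - (-24)*0) = 6*(-1 - 1*0) = 6*(-1 + 0) = 6*(-1) = -6)
(-64 - 1*57) + z(-9)*f = (-64 - 1*57) + (4*(-9)²)*(-6) = (-64 - 57) + (4*81)*(-6) = -121 + 324*(-6) = -121 - 1944 = -2065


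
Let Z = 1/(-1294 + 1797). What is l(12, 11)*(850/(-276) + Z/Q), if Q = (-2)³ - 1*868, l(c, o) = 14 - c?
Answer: -31211173/5067222 ≈ -6.1594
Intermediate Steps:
Z = 1/503 ≈ 0.0019881
Q = -876 (Q = -8 - 868 = -876)
l(12, 11)*(850/(-276) + Z/Q) = (14 - 1*12)*(850/(-276) + (1/503)/(-876)) = (14 - 12)*(850*(-1/276) + (1/503)*(-1/876)) = 2*(-425/138 - 1/440628) = 2*(-31211173/10134444) = -31211173/5067222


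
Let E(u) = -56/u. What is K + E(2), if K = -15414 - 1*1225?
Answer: -16667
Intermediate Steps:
K = -16639 (K = -15414 - 1225 = -16639)
K + E(2) = -16639 - 56/2 = -16639 - 56*1/2 = -16639 - 28 = -16667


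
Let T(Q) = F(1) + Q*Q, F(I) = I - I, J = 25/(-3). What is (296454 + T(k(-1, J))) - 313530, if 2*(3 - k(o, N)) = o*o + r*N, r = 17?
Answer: -105284/9 ≈ -11698.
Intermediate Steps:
J = -25/3 (J = 25*(-1/3) = -25/3 ≈ -8.3333)
k(o, N) = 3 - 17*N/2 - o**2/2 (k(o, N) = 3 - (o*o + 17*N)/2 = 3 - (o**2 + 17*N)/2 = 3 + (-17*N/2 - o**2/2) = 3 - 17*N/2 - o**2/2)
F(I) = 0
T(Q) = Q**2 (T(Q) = 0 + Q*Q = 0 + Q**2 = Q**2)
(296454 + T(k(-1, J))) - 313530 = (296454 + (3 - 17/2*(-25/3) - 1/2*(-1)**2)**2) - 313530 = (296454 + (3 + 425/6 - 1/2*1)**2) - 313530 = (296454 + (3 + 425/6 - 1/2)**2) - 313530 = (296454 + (220/3)**2) - 313530 = (296454 + 48400/9) - 313530 = 2716486/9 - 313530 = -105284/9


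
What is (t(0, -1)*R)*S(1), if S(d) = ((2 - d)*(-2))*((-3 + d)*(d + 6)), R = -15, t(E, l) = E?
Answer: 0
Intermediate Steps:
S(d) = (-4 + 2*d)*(-3 + d)*(6 + d) (S(d) = (-4 + 2*d)*((-3 + d)*(6 + d)) = (-4 + 2*d)*(-3 + d)*(6 + d))
(t(0, -1)*R)*S(1) = (0*(-15))*(72 - 48*1 + 2*1² + 2*1³) = 0*(72 - 48 + 2*1 + 2*1) = 0*(72 - 48 + 2 + 2) = 0*28 = 0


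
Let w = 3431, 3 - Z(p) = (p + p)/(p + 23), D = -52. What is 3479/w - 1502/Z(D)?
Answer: 149506641/58327 ≈ 2563.3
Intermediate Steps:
Z(p) = 3 - 2*p/(23 + p) (Z(p) = 3 - (p + p)/(p + 23) = 3 - 2*p/(23 + p))
3479/w - 1502/Z(D) = 3479/3431 - 1502*(23 - 52)/(69 - 52) = 3479*(1/3431) - 1502/(17/(-29)) = 3479/3431 - 1502/((-1/29*17)) = 3479/3431 - 1502/(-17/29) = 3479/3431 - 1502*(-29/17) = 3479/3431 + 43558/17 = 149506641/58327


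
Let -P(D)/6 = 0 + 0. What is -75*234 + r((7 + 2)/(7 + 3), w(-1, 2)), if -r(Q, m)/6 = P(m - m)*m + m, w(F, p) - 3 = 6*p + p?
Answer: -17652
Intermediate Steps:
P(D) = 0 (P(D) = -6*(0 + 0) = -6*0 = 0)
w(F, p) = 3 + 7*p (w(F, p) = 3 + (6*p + p) = 3 + 7*p)
r(Q, m) = -6*m (r(Q, m) = -6*(0*m + m) = -6*(0 + m) = -6*m)
-75*234 + r((7 + 2)/(7 + 3), w(-1, 2)) = -75*234 - 6*(3 + 7*2) = -17550 - 6*(3 + 14) = -17550 - 6*17 = -17550 - 102 = -17652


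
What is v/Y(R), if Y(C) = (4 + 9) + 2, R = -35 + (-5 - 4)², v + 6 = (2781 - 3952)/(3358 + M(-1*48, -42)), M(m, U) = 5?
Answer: -21349/50445 ≈ -0.42321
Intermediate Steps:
v = -21349/3363 (v = -6 + (2781 - 3952)/(3358 + 5) = -6 - 1171/3363 = -21349/3363 ≈ -6.3482)
R = 46 (R = -35 + (-9)² = -35 + 81 = 46)
Y(C) = 15 (Y(C) = 13 + 2 = 15)
v/Y(R) = -21349/3363/15 = -21349/3363*1/15 = -21349/50445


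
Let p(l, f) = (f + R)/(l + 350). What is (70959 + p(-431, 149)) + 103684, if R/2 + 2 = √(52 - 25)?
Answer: 14145938/81 - 2*√3/27 ≈ 1.7464e+5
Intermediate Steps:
R = -4 + 6*√3 (R = -4 + 2*√(52 - 25) = -4 + 2*√27 = -4 + 2*(3*√3) = -4 + 6*√3 ≈ 6.3923)
p(l, f) = (-4 + f + 6*√3)/(350 + l) (p(l, f) = (f + (-4 + 6*√3))/(l + 350) = (-4 + f + 6*√3)/(350 + l))
(70959 + p(-431, 149)) + 103684 = (70959 + (-4 + 149 + 6*√3)/(350 - 431)) + 103684 = (70959 + (145 + 6*√3)/(-81)) + 103684 = (70959 - (145 + 6*√3)/81) + 103684 = (70959 + (-145/81 - 2*√3/27)) + 103684 = (5747534/81 - 2*√3/27) + 103684 = 14145938/81 - 2*√3/27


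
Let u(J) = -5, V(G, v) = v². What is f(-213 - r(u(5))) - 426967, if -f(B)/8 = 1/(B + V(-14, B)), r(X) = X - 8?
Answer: -2124160826/4975 ≈ -4.2697e+5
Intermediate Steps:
r(X) = -8 + X
f(B) = -8/(B + B²)
f(-213 - r(u(5))) - 426967 = -8/((-213 - (-8 - 5))*(1 + (-213 - (-8 - 5)))) - 426967 = -8/((-213 - 1*(-13))*(1 + (-213 - 1*(-13)))) - 426967 = -8/((-213 + 13)*(1 + (-213 + 13))) - 426967 = -8/(-200*(1 - 200)) - 426967 = -8*(-1/200)/(-199) - 426967 = -8*(-1/200)*(-1/199) - 426967 = -1/4975 - 426967 = -2124160826/4975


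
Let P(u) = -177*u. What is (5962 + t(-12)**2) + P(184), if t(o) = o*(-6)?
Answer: -21422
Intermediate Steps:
t(o) = -6*o
(5962 + t(-12)**2) + P(184) = (5962 + (-6*(-12))**2) - 177*184 = (5962 + 72**2) - 32568 = (5962 + 5184) - 32568 = 11146 - 32568 = -21422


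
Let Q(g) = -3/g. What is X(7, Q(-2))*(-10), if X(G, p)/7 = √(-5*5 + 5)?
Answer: -140*I*√5 ≈ -313.05*I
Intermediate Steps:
X(G, p) = 14*I*√5 (X(G, p) = 7*√(-5*5 + 5) = 7*√(-25 + 5) = 7*√(-20) = 7*(2*I*√5) = 14*I*√5)
X(7, Q(-2))*(-10) = (14*I*√5)*(-10) = -140*I*√5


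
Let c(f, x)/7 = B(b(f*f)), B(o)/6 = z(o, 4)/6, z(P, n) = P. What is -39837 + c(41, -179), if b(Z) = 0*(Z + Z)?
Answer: -39837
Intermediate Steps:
b(Z) = 0 (b(Z) = 0*(2*Z) = 0)
B(o) = o (B(o) = 6*(o/6) = o)
c(f, x) = 0 (c(f, x) = 7*0 = 0)
-39837 + c(41, -179) = -39837 + 0 = -39837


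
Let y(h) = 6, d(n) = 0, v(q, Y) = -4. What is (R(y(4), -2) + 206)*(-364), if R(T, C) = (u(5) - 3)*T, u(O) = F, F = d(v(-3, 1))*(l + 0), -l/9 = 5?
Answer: -68432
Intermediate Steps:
l = -45 (l = -9*5 = -45)
F = 0 (F = 0*(-45 + 0) = 0*(-45) = 0)
u(O) = 0
R(T, C) = -3*T (R(T, C) = (0 - 3)*T = -3*T)
(R(y(4), -2) + 206)*(-364) = (-3*6 + 206)*(-364) = (-18 + 206)*(-364) = 188*(-364) = -68432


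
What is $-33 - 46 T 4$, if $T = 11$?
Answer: $-2057$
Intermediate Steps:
$-33 - 46 T 4 = -33 - 46 \cdot 11 \cdot 4 = -33 - 2024 = -2057$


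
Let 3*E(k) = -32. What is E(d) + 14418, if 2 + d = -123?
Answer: 43222/3 ≈ 14407.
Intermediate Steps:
d = -125 (d = -2 - 123 = -125)
E(k) = -32/3 (E(k) = (⅓)*(-32) = -32/3)
E(d) + 14418 = -32/3 + 14418 = 43222/3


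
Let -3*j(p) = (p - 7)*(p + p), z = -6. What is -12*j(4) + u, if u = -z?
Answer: -90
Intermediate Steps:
j(p) = -2*p*(-7 + p)/3 (j(p) = -(p - 7)*(p + p)/3 = -(-7 + p)*2*p/3 = -2*p*(-7 + p)/3)
u = 6 (u = -1*(-6) = 6)
-12*j(4) + u = -8*4*(7 - 1*4) + 6 = -8*4*(7 - 4) + 6 = -8*4*3 + 6 = -12*8 + 6 = -96 + 6 = -90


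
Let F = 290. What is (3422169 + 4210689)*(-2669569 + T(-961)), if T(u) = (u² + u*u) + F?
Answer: -6276018263346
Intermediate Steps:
T(u) = 290 + 2*u² (T(u) = (u² + u*u) + 290 = (u² + u²) + 290 = 2*u² + 290 = 290 + 2*u²)
(3422169 + 4210689)*(-2669569 + T(-961)) = (3422169 + 4210689)*(-2669569 + (290 + 2*(-961)²)) = 7632858*(-2669569 + (290 + 2*923521)) = 7632858*(-2669569 + (290 + 1847042)) = 7632858*(-2669569 + 1847332) = 7632858*(-822237) = -6276018263346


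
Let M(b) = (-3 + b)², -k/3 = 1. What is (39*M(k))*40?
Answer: 56160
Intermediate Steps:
k = -3 (k = -3*1 = -3)
(39*M(k))*40 = (39*(-3 - 3)²)*40 = (39*(-6)²)*40 = (39*36)*40 = 1404*40 = 56160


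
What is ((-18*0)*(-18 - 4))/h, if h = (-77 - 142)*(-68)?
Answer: 0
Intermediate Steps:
h = 14892 (h = -219*(-68) = 14892)
((-18*0)*(-18 - 4))/h = ((-18*0)*(-18 - 4))/14892 = (0*(-22))*(1/14892) = 0*(1/14892) = 0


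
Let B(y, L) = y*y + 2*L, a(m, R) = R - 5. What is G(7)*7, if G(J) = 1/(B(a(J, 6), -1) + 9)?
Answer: 7/8 ≈ 0.87500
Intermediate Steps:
a(m, R) = -5 + R
B(y, L) = y² + 2*L
G(J) = ⅛ (G(J) = 1/(((-5 + 6)² + 2*(-1)) + 9) = 1/((1² - 2) + 9) = 1/((1 - 2) + 9) = 1/(-1 + 9) = 1/8 = ⅛)
G(7)*7 = (⅛)*7 = 7/8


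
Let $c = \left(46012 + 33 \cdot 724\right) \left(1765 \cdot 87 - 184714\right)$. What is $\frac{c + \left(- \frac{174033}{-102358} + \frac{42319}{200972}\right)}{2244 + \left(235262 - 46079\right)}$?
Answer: $- \frac{367267969142925689}{32277560849916} \approx -11378.0$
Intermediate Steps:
$c = -2178138736$ ($c = \left(46012 + 23892\right) \left(153555 - 184714\right) = 69904 \left(-31159\right) = -2178138736$)
$\frac{c + \left(- \frac{174033}{-102358} + \frac{42319}{200972}\right)}{2244 + \left(235262 - 46079\right)} = \frac{-2178138736 + \left(- \frac{174033}{-102358} + \frac{42319}{200972}\right)}{2244 + \left(235262 - 46079\right)} = \frac{-2178138736 + \left(\left(-174033\right) \left(- \frac{1}{102358}\right) + 42319 \cdot \frac{1}{200972}\right)}{2244 + \left(235262 - 46079\right)} = \frac{-2178138736 + \left(\frac{2853}{1678} + \frac{42319}{200972}\right)}{2244 + 189183} = \frac{-2178138736 + \frac{322192199}{168615508}}{191427} = \left(- \frac{367267969142925689}{168615508}\right) \frac{1}{191427} = - \frac{367267969142925689}{32277560849916}$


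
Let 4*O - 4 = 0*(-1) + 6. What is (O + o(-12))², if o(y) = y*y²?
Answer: 11909401/4 ≈ 2.9774e+6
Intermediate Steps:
O = 5/2 (O = 1 + (0*(-1) + 6)/4 = 1 + (0 + 6)/4 = 1 + (¼)*6 = 1 + 3/2 = 5/2 ≈ 2.5000)
o(y) = y³
(O + o(-12))² = (5/2 + (-12)³)² = (5/2 - 1728)² = (-3451/2)² = 11909401/4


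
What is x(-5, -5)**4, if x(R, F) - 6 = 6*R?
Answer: 331776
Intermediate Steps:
x(R, F) = 6 + 6*R
x(-5, -5)**4 = (6 + 6*(-5))**4 = (6 - 30)**4 = (-24)**4 = 331776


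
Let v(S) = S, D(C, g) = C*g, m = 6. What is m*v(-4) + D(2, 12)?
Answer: 0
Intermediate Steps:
m*v(-4) + D(2, 12) = 6*(-4) + 2*12 = -24 + 24 = 0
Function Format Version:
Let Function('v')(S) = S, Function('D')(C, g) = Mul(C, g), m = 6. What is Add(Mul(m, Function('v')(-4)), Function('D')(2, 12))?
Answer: 0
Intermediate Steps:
Add(Mul(m, Function('v')(-4)), Function('D')(2, 12)) = Add(Mul(6, -4), Mul(2, 12)) = Add(-24, 24) = 0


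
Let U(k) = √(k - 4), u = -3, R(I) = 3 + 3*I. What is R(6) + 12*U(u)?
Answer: 21 + 12*I*√7 ≈ 21.0 + 31.749*I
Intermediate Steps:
U(k) = √(-4 + k)
R(6) + 12*U(u) = (3 + 3*6) + 12*√(-4 - 3) = (3 + 18) + 12*√(-7) = 21 + 12*(I*√7) = 21 + 12*I*√7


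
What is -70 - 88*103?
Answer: -9134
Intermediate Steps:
-70 - 88*103 = -70 - 9064 = -9134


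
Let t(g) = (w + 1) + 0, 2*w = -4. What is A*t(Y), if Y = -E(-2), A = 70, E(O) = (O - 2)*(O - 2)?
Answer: -70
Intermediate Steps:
w = -2 (w = (1/2)*(-4) = -2)
E(O) = (-2 + O)**2 (E(O) = (-2 + O)*(-2 + O) = (-2 + O)**2)
Y = -16 (Y = -(-2 - 2)**2 = -1*(-4)**2 = -1*16 = -16)
t(g) = -1 (t(g) = (-2 + 1) + 0 = -1 + 0 = -1)
A*t(Y) = 70*(-1) = -70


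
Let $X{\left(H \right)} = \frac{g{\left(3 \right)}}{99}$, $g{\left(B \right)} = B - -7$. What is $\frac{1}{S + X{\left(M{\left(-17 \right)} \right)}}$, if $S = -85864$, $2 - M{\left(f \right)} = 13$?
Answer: $- \frac{99}{8500526} \approx -1.1646 \cdot 10^{-5}$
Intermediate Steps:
$g{\left(B \right)} = 7 + B$ ($g{\left(B \right)} = B + 7 = 7 + B$)
$M{\left(f \right)} = -11$ ($M{\left(f \right)} = 2 - 13 = -11$)
$X{\left(H \right)} = \frac{10}{99}$ ($X{\left(H \right)} = \frac{7 + 3}{99} = 10 \cdot \frac{1}{99} = \frac{10}{99}$)
$\frac{1}{S + X{\left(M{\left(-17 \right)} \right)}} = \frac{1}{-85864 + \frac{10}{99}} = \frac{1}{- \frac{8500526}{99}} = - \frac{99}{8500526}$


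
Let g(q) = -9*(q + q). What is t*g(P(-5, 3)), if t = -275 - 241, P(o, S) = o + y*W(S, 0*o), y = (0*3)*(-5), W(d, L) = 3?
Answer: -46440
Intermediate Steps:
y = 0 (y = 0*(-5) = 0)
P(o, S) = o (P(o, S) = o + 0*3 = o + 0 = o)
g(q) = -18*q
t = -516
t*g(P(-5, 3)) = -(-9288)*(-5) = -516*90 = -46440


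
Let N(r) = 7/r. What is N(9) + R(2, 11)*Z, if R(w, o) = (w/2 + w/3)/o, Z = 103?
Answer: 1622/99 ≈ 16.384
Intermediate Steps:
R(w, o) = 5*w/(6*o) (R(w, o) = (w*(½) + w*(⅓))/o = (w/2 + w/3)/o = (5*w/6)/o = 5*w/(6*o))
N(9) + R(2, 11)*Z = 7/9 + ((⅚)*2/11)*103 = 7*(⅑) + ((⅚)*2*(1/11))*103 = 7/9 + (5/33)*103 = 7/9 + 515/33 = 1622/99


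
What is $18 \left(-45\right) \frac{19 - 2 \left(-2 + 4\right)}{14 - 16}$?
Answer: $6075$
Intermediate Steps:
$18 \left(-45\right) \frac{19 - 2 \left(-2 + 4\right)}{14 - 16} = - 810 \frac{19 - 4}{-2} = - 810 \left(19 - 4\right) \left(- \frac{1}{2}\right) = - 810 \cdot 15 \left(- \frac{1}{2}\right) = \left(-810\right) \left(- \frac{15}{2}\right) = 6075$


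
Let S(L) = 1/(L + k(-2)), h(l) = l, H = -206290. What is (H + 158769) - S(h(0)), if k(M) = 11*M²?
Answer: -2090925/44 ≈ -47521.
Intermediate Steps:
S(L) = 1/(44 + L) (S(L) = 1/(L + 11*(-2)²) = 1/(L + 11*4) = 1/(L + 44) = 1/(44 + L))
(H + 158769) - S(h(0)) = (-206290 + 158769) - 1/(44 + 0) = -47521 - 1/44 = -2090925/44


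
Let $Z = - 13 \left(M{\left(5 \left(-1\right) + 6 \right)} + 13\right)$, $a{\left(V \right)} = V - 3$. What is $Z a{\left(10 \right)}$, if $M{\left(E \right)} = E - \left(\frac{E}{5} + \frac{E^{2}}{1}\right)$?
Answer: $- \frac{5824}{5} \approx -1164.8$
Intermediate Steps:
$a{\left(V \right)} = -3 + V$ ($a{\left(V \right)} = V - 3 = -3 + V$)
$M{\left(E \right)} = - E^{2} + \frac{4 E}{5}$ ($M{\left(E \right)} = E - \left(E \frac{1}{5} + E^{2} \cdot 1\right) = E - \left(\frac{E}{5} + E^{2}\right) = E - \left(E^{2} + \frac{E}{5}\right) = - E^{2} + \frac{4 E}{5}$)
$Z = - \frac{832}{5}$ ($Z = - 13 \left(\frac{\left(5 \left(-1\right) + 6\right) \left(4 - 5 \left(5 \left(-1\right) + 6\right)\right)}{5} + 13\right) = - 13 \left(\frac{\left(-5 + 6\right) \left(4 - 5 \left(-5 + 6\right)\right)}{5} + 13\right) = - 13 \left(\frac{1}{5} \cdot 1 \left(4 - 5\right) + 13\right) = - 13 \left(\frac{1}{5} \cdot 1 \left(-1\right) + 13\right) = - 13 \left(- \frac{1}{5} + 13\right) = \left(-13\right) \frac{64}{5} = - \frac{832}{5} \approx -166.4$)
$Z a{\left(10 \right)} = - \frac{832 \left(-3 + 10\right)}{5} = \left(- \frac{832}{5}\right) 7 = - \frac{5824}{5}$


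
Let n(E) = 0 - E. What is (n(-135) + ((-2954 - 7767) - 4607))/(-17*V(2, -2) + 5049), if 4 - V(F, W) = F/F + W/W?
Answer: -15193/5015 ≈ -3.0295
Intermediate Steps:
V(F, W) = 2 (V(F, W) = 4 - (F/F + W/W) = 4 - (1 + 1) = 4 - 1*2 = 4 - 2 = 2)
n(E) = -E
(n(-135) + ((-2954 - 7767) - 4607))/(-17*V(2, -2) + 5049) = (-1*(-135) + ((-2954 - 7767) - 4607))/(-17*2 + 5049) = (135 + (-10721 - 4607))/(-34 + 5049) = (135 - 15328)/5015 = -15193*1/5015 = -15193/5015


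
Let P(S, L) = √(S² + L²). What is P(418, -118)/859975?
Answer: 2*√47162/859975 ≈ 0.00050506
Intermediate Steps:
P(S, L) = √(L² + S²)
P(418, -118)/859975 = √((-118)² + 418²)/859975 = √(13924 + 174724)*(1/859975) = √188648*(1/859975) = (2*√47162)*(1/859975) = 2*√47162/859975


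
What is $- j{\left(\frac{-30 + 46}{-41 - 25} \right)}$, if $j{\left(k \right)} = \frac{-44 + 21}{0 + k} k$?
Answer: $23$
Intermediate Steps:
$j{\left(k \right)} = -23$ ($j{\left(k \right)} = - \frac{23}{k} k = -23$)
$- j{\left(\frac{-30 + 46}{-41 - 25} \right)} = \left(-1\right) \left(-23\right) = 23$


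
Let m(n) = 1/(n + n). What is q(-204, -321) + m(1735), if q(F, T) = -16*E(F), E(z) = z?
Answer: 11326081/3470 ≈ 3264.0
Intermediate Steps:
m(n) = 1/(2*n)
q(F, T) = -16*F
q(-204, -321) + m(1735) = -16*(-204) + (½)/1735 = 3264 + (½)*(1/1735) = 3264 + 1/3470 = 11326081/3470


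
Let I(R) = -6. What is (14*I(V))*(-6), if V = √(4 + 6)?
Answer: 504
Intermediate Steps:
V = √10 ≈ 3.1623
(14*I(V))*(-6) = (14*(-6))*(-6) = -84*(-6) = 504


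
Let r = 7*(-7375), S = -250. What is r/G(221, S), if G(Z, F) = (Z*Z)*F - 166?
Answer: 51625/12210416 ≈ 0.0042280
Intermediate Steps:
G(Z, F) = -166 + F*Z² (G(Z, F) = Z²*F - 166 = F*Z² - 166 = -166 + F*Z²)
r = -51625
r/G(221, S) = -51625/(-166 - 250*221²) = -51625/(-166 - 250*48841) = -51625/(-166 - 12210250) = -51625/(-12210416) = -51625*(-1/12210416) = 51625/12210416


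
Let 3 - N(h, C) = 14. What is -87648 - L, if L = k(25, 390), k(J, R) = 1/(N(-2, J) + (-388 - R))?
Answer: -69154271/789 ≈ -87648.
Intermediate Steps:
N(h, C) = -11 (N(h, C) = 3 - 1*14 = 3 - 14 = -11)
k(J, R) = 1/(-399 - R) (k(J, R) = 1/(-11 + (-388 - R)) = 1/(-399 - R))
L = -1/789 (L = -1/(399 + 390) = -1/789 ≈ -0.0012674)
-87648 - L = -87648 - 1*(-1/789) = -87648 + 1/789 = -69154271/789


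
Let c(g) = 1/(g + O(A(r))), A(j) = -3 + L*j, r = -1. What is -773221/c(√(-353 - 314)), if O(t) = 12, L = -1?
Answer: -9278652 - 773221*I*√667 ≈ -9.2787e+6 - 1.9969e+7*I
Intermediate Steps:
A(j) = -3 - j
c(g) = 1/(12 + g) (c(g) = 1/(g + 12) = 1/(12 + g))
-773221/c(√(-353 - 314)) = -(9278652 + 773221*√(-353 - 314)) = -(9278652 + 773221*I*√667) = -773221*(12 + I*√667) = -9278652 - 773221*I*√667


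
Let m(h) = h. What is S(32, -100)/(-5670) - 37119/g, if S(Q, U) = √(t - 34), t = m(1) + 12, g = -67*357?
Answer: 12373/7973 - I*√21/5670 ≈ 1.5519 - 0.00080821*I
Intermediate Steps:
g = -23919
t = 13 (t = 1 + 12 = 13)
S(Q, U) = I*√21 (S(Q, U) = √(13 - 34) = √(-21) = I*√21)
S(32, -100)/(-5670) - 37119/g = (I*√21)/(-5670) - 37119/(-23919) = (I*√21)*(-1/5670) - 37119*(-1/23919) = -I*√21/5670 + 12373/7973 = 12373/7973 - I*√21/5670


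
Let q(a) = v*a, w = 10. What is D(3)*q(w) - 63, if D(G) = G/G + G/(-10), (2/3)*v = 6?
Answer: 0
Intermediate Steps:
v = 9 (v = (3/2)*6 = 9)
D(G) = 1 - G/10 (D(G) = 1 + G*(-⅒) = 1 - G/10)
q(a) = 9*a
D(3)*q(w) - 63 = (1 - ⅒*3)*(9*10) - 63 = (1 - 3/10)*90 - 63 = (7/10)*90 - 63 = 63 - 63 = 0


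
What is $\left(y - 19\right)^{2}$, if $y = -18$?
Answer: $1369$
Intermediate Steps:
$\left(y - 19\right)^{2} = \left(-18 - 19\right)^{2} = \left(-37\right)^{2} = 1369$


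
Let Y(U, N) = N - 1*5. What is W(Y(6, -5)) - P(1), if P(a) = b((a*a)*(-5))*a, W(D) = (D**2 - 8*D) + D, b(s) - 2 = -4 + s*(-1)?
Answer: 167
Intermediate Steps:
Y(U, N) = -5 + N (Y(U, N) = N - 5 = -5 + N)
b(s) = -2 - s (b(s) = 2 + (-4 + s*(-1)) = 2 + (-4 - s) = -2 - s)
W(D) = D**2 - 7*D
P(a) = a*(-2 + 5*a**2) (P(a) = (-2 - a*a*(-5))*a = (-2 - a**2*(-5))*a = (-2 - (-5)*a**2)*a = (-2 + 5*a**2)*a = a*(-2 + 5*a**2))
W(Y(6, -5)) - P(1) = (-5 - 5)*(-7 + (-5 - 5)) - (-2 + 5*1**2) = -10*(-7 - 10) - (-2 + 5*1) = -10*(-17) - (-2 + 5) = 170 - 3 = 167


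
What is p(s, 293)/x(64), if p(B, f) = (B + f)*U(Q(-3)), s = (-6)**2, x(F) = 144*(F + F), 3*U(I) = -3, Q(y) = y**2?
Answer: -329/18432 ≈ -0.017849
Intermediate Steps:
U(I) = -1 (U(I) = (1/3)*(-3) = -1)
x(F) = 288*F (x(F) = 144*(2*F) = 288*F)
s = 36
p(B, f) = -B - f (p(B, f) = (B + f)*(-1) = -B - f)
p(s, 293)/x(64) = (-1*36 - 1*293)/((288*64)) = (-36 - 293)/18432 = -329*1/18432 = -329/18432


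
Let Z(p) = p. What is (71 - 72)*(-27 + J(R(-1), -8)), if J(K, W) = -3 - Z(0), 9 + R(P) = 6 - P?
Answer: 30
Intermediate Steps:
R(P) = -3 - P (R(P) = -9 + (6 - P) = -3 - P)
J(K, W) = -3 (J(K, W) = -3 - 1*0 = -3 + 0 = -3)
(71 - 72)*(-27 + J(R(-1), -8)) = (71 - 72)*(-27 - 3) = -1*(-30) = 30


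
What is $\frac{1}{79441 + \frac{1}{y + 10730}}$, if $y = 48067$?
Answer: $\frac{58797}{4670892478} \approx 1.2588 \cdot 10^{-5}$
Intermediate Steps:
$\frac{1}{79441 + \frac{1}{y + 10730}} = \frac{1}{79441 + \frac{1}{48067 + 10730}} = \frac{1}{79441 + \frac{1}{58797}} = \frac{1}{\frac{4670892478}{58797}} = \frac{58797}{4670892478}$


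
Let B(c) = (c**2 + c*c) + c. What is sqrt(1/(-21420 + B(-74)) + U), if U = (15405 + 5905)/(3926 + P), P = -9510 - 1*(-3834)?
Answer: I*sqrt(690460338)/7530 ≈ 3.4896*I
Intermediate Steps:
P = -5676 (P = -9510 + 3834 = -5676)
B(c) = c + 2*c**2 (B(c) = (c**2 + c**2) + c = 2*c**2 + c = c + 2*c**2)
U = -2131/175 (U = (15405 + 5905)/(3926 - 5676) = 21310/(-1750) = 21310*(-1/1750) = -2131/175 ≈ -12.177)
sqrt(1/(-21420 + B(-74)) + U) = sqrt(1/(-21420 - 74*(1 + 2*(-74))) - 2131/175) = sqrt(1/(-21420 - 74*(1 - 148)) - 2131/175) = sqrt(1/(-21420 - 74*(-147)) - 2131/175) = sqrt(1/(-21420 + 10878) - 2131/175) = sqrt(1/(-10542) - 2131/175) = sqrt(-1/10542 - 2131/175) = sqrt(-458473/37650) = I*sqrt(690460338)/7530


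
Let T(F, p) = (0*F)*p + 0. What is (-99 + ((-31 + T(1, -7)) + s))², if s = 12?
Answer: 13924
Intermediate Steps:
T(F, p) = 0 (T(F, p) = 0*p + 0 = 0 + 0 = 0)
(-99 + ((-31 + T(1, -7)) + s))² = (-99 + ((-31 + 0) + 12))² = (-99 + (-31 + 12))² = (-99 - 19)² = (-118)² = 13924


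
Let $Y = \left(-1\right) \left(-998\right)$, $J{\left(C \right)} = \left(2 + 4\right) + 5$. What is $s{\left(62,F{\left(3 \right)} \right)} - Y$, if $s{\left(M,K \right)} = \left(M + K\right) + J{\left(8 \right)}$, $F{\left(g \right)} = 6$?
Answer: $-919$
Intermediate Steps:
$J{\left(C \right)} = 11$ ($J{\left(C \right)} = 6 + 5 = 11$)
$Y = 998$
$s{\left(M,K \right)} = 11 + K + M$ ($s{\left(M,K \right)} = \left(M + K\right) + 11 = \left(K + M\right) + 11 = 11 + K + M$)
$s{\left(62,F{\left(3 \right)} \right)} - Y = \left(11 + 6 + 62\right) - 998 = 79 - 998 = -919$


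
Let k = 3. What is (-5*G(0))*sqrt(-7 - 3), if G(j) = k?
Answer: -15*I*sqrt(10) ≈ -47.434*I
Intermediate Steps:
G(j) = 3
(-5*G(0))*sqrt(-7 - 3) = (-5*3)*sqrt(-7 - 3) = -15*I*sqrt(10)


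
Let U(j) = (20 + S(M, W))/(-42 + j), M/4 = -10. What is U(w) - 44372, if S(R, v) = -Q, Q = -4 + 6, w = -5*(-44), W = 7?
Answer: -3949099/89 ≈ -44372.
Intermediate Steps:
w = 220
M = -40 (M = 4*(-10) = -40)
Q = 2
S(R, v) = -2 (S(R, v) = -1*2 = -2)
U(j) = 18/(-42 + j) (U(j) = (20 - 2)/(-42 + j) = 18/(-42 + j))
U(w) - 44372 = 18/(-42 + 220) - 44372 = 18/178 - 44372 = 18*(1/178) - 44372 = 9/89 - 44372 = -3949099/89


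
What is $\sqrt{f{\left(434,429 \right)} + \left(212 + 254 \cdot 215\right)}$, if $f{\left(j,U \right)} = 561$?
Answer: $\sqrt{55383} \approx 235.34$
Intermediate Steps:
$\sqrt{f{\left(434,429 \right)} + \left(212 + 254 \cdot 215\right)} = \sqrt{561 + \left(212 + 254 \cdot 215\right)} = \sqrt{561 + \left(212 + 54610\right)} = \sqrt{561 + 54822} = \sqrt{55383}$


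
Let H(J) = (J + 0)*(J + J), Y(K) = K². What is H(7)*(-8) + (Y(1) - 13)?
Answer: -796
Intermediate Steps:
H(J) = 2*J² (H(J) = J*(2*J) = 2*J²)
H(7)*(-8) + (Y(1) - 13) = (2*7²)*(-8) + (1² - 13) = (2*49)*(-8) + (1 - 13) = 98*(-8) - 12 = -784 - 12 = -796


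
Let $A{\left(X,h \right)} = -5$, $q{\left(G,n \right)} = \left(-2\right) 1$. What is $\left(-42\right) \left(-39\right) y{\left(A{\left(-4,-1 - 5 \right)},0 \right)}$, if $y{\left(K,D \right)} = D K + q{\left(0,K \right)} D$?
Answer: $0$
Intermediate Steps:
$q{\left(G,n \right)} = -2$
$y{\left(K,D \right)} = - 2 D + D K$ ($y{\left(K,D \right)} = D K - 2 D = - 2 D + D K$)
$\left(-42\right) \left(-39\right) y{\left(A{\left(-4,-1 - 5 \right)},0 \right)} = \left(-42\right) \left(-39\right) 0 \left(-2 - 5\right) = 1638 \cdot 0 \left(-7\right) = 1638 \cdot 0 = 0$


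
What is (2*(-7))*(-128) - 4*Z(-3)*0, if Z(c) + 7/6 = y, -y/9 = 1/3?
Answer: 1792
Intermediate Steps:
y = -3 (y = -9/3 = -9*⅓ = -3)
Z(c) = -25/6 (Z(c) = -7/6 - 3 = -25/6)
(2*(-7))*(-128) - 4*Z(-3)*0 = (2*(-7))*(-128) - 4*(-25/6)*0 = -14*(-128) + (50/3)*0 = 1792 + 0 = 1792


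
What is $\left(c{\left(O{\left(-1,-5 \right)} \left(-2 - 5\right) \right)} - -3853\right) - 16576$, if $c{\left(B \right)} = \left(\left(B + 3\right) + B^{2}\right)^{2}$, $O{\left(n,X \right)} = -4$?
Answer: $651502$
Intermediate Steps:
$c{\left(B \right)} = \left(3 + B + B^{2}\right)^{2}$ ($c{\left(B \right)} = \left(\left(3 + B\right) + B^{2}\right)^{2} = \left(3 + B + B^{2}\right)^{2}$)
$\left(c{\left(O{\left(-1,-5 \right)} \left(-2 - 5\right) \right)} - -3853\right) - 16576 = \left(\left(3 - 4 \left(-2 - 5\right) + \left(- 4 \left(-2 - 5\right)\right)^{2}\right)^{2} - -3853\right) - 16576 = \left(\left(3 - -28 + \left(\left(-4\right) \left(-7\right)\right)^{2}\right)^{2} + 3853\right) - 16576 = \left(\left(3 + 28 + 28^{2}\right)^{2} + 3853\right) - 16576 = \left(\left(3 + 28 + 784\right)^{2} + 3853\right) - 16576 = \left(815^{2} + 3853\right) - 16576 = \left(664225 + 3853\right) - 16576 = 668078 - 16576 = 651502$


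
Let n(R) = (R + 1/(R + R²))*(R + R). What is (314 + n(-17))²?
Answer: 50908225/64 ≈ 7.9544e+5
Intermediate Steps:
n(R) = 2*R*(R + 1/(R + R²)) (n(R) = (R + 1/(R + R²))*(2*R) = 2*R*(R + 1/(R + R²)))
(314 + n(-17))² = (314 + 2*(1 + (-17)² + (-17)³)/(1 - 17))² = (314 + 2*(1 + 289 - 4913)/(-16))² = (314 + 2*(-1/16)*(-4623))² = (314 + 4623/8)² = (7135/8)² = 50908225/64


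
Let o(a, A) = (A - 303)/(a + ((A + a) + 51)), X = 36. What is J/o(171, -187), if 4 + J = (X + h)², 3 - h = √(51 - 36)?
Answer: -157796/245 + 8034*√15/245 ≈ -517.06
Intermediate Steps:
h = 3 - √15 (h = 3 - √(51 - 36) = 3 - √15 ≈ -0.87298)
J = -4 + (39 - √15)² (J = -4 + (36 + (3 - √15))² = -4 + (39 - √15)² ≈ 1229.9)
o(a, A) = (-303 + A)/(51 + A + 2*a) (o(a, A) = (-303 + A)/(a + (51 + A + a)) = (-303 + A)/(51 + A + 2*a))
J/o(171, -187) = (1532 - 78*√15)/(((-303 - 187)/(51 - 187 + 2*171))) = (1532 - 78*√15)/((-490/(51 - 187 + 342))) = (1532 - 78*√15)/((-490/206)) = (1532 - 78*√15)/(((1/206)*(-490))) = (1532 - 78*√15)/(-245/103) = (1532 - 78*√15)*(-103/245) = -157796/245 + 8034*√15/245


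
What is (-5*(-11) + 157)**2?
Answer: 44944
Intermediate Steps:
(-5*(-11) + 157)**2 = (55 + 157)**2 = 212**2 = 44944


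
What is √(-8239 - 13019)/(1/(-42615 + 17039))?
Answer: -76728*I*√2362 ≈ -3.729e+6*I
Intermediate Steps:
√(-8239 - 13019)/(1/(-42615 + 17039)) = √(-21258)/(1/(-25576)) = (3*I*√2362)/(-1/25576) = (3*I*√2362)*(-25576) = -76728*I*√2362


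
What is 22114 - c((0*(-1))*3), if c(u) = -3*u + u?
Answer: 22114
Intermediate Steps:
c(u) = -2*u
22114 - c((0*(-1))*3) = 22114 - (-2)*(0*(-1))*3 = 22114 - (-2)*0*3 = 22114 - (-2)*0 = 22114 - 1*0 = 22114 + 0 = 22114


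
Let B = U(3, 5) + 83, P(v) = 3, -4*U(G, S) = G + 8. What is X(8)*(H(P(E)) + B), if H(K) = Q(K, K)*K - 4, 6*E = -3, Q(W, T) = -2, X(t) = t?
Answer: 562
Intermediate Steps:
U(G, S) = -2 - G/4 (U(G, S) = -(G + 8)/4 = -(8 + G)/4 = -2 - G/4)
E = -½ (E = (⅙)*(-3) = -½ ≈ -0.50000)
B = 321/4 (B = (-2 - ¼*3) + 83 = (-2 - ¾) + 83 = -11/4 + 83 = 321/4 ≈ 80.250)
H(K) = -4 - 2*K (H(K) = -2*K - 4 = -4 - 2*K)
X(8)*(H(P(E)) + B) = 8*((-4 - 2*3) + 321/4) = 8*((-4 - 6) + 321/4) = 8*(-10 + 321/4) = 8*(281/4) = 562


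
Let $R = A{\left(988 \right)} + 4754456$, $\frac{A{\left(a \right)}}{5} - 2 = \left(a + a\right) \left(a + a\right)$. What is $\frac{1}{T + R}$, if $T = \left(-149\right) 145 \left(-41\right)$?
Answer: $\frac{1}{25163151} \approx 3.9741 \cdot 10^{-8}$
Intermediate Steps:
$A{\left(a \right)} = 10 + 20 a^{2}$ ($A{\left(a \right)} = 10 + 5 \left(a + a\right) \left(a + a\right) = 10 + 5 \cdot 2 a 2 a = 10 + 5 \cdot 4 a^{2} = 10 + 20 a^{2}$)
$T = 885805$ ($T = \left(-21605\right) \left(-41\right) = 885805$)
$R = 24277346$ ($R = \left(10 + 20 \cdot 988^{2}\right) + 4754456 = \left(10 + 20 \cdot 976144\right) + 4754456 = \left(10 + 19522880\right) + 4754456 = 19522890 + 4754456 = 24277346$)
$\frac{1}{T + R} = \frac{1}{885805 + 24277346} = \frac{1}{25163151}$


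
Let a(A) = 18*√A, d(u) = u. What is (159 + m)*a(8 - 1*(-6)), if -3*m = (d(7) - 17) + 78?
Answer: 2454*√14 ≈ 9182.0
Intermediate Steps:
m = -68/3 (m = -((7 - 17) + 78)/3 = -(-10 + 78)/3 = -⅓*68 = -68/3 ≈ -22.667)
(159 + m)*a(8 - 1*(-6)) = (159 - 68/3)*(18*√(8 - 1*(-6))) = 409*(18*√(8 + 6))/3 = 409*(18*√14)/3 = 2454*√14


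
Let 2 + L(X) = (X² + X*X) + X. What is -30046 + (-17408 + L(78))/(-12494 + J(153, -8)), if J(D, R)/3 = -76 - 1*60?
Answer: -193824164/6451 ≈ -30046.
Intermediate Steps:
L(X) = -2 + X + 2*X² (L(X) = -2 + ((X² + X*X) + X) = -2 + ((X² + X²) + X) = -2 + (2*X² + X) = -2 + (X + 2*X²) = -2 + X + 2*X²)
J(D, R) = -408 (J(D, R) = 3*(-76 - 1*60) = 3*(-76 - 60) = 3*(-136) = -408)
-30046 + (-17408 + L(78))/(-12494 + J(153, -8)) = -30046 + (-17408 + (-2 + 78 + 2*78²))/(-12494 - 408) = -30046 + (-17408 + (-2 + 78 + 2*6084))/(-12902) = -30046 + (-17408 + (-2 + 78 + 12168))*(-1/12902) = -30046 + (-17408 + 12244)*(-1/12902) = -30046 - 5164*(-1/12902) = -30046 + 2582/6451 = -193824164/6451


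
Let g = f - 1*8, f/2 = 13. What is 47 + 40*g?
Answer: 767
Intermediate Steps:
f = 26 (f = 2*13 = 26)
g = 18 (g = 26 - 1*8 = 26 - 8 = 18)
47 + 40*g = 47 + 40*18 = 47 + 720 = 767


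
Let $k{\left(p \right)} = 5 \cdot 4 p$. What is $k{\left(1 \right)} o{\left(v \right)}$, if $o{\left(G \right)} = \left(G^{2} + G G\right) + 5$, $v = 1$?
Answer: $140$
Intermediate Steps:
$k{\left(p \right)} = 20 p$
$o{\left(G \right)} = 5 + 2 G^{2}$ ($o{\left(G \right)} = \left(G^{2} + G^{2}\right) + 5 = 2 G^{2} + 5 = 5 + 2 G^{2}$)
$k{\left(1 \right)} o{\left(v \right)} = 20 \cdot 1 \left(5 + 2 \cdot 1^{2}\right) = 20 \left(5 + 2 \cdot 1\right) = 20 \left(5 + 2\right) = 20 \cdot 7 = 140$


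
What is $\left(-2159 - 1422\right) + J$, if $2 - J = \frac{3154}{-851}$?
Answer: $- \frac{3042575}{851} \approx -3575.3$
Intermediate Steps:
$J = \frac{4856}{851}$ ($J = 2 - \frac{3154}{-851} = 2 - 3154 \left(- \frac{1}{851}\right) = 2 - - \frac{3154}{851} = 2 + \frac{3154}{851} = \frac{4856}{851} \approx 5.7062$)
$\left(-2159 - 1422\right) + J = \left(-2159 - 1422\right) + \frac{4856}{851} = -3581 + \frac{4856}{851} = - \frac{3042575}{851}$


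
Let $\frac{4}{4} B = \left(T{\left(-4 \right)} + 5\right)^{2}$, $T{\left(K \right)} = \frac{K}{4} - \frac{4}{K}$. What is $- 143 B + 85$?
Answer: $-3490$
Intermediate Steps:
$T{\left(K \right)} = - \frac{4}{K} + \frac{K}{4}$ ($T{\left(K \right)} = K \frac{1}{4} - \frac{4}{K} = \frac{K}{4} - \frac{4}{K} = - \frac{4}{K} + \frac{K}{4}$)
$B = 25$ ($B = \left(\left(- \frac{4}{-4} + \frac{1}{4} \left(-4\right)\right) + 5\right)^{2} = \left(\left(\left(-4\right) \left(- \frac{1}{4}\right) - 1\right) + 5\right)^{2} = \left(\left(1 - 1\right) + 5\right)^{2} = \left(0 + 5\right)^{2} = 5^{2} = 25$)
$- 143 B + 85 = \left(-143\right) 25 + 85 = -3575 + 85 = -3490$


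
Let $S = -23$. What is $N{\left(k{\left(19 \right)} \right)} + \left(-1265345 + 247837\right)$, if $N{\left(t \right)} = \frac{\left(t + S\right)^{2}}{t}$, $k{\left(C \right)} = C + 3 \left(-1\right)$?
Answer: $- \frac{16280079}{16} \approx -1.0175 \cdot 10^{6}$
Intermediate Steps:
$k{\left(C \right)} = -3 + C$ ($k{\left(C \right)} = C - 3 = -3 + C$)
$N{\left(t \right)} = \frac{\left(-23 + t\right)^{2}}{t}$ ($N{\left(t \right)} = \frac{\left(t - 23\right)^{2}}{t} = \frac{\left(-23 + t\right)^{2}}{t}$)
$N{\left(k{\left(19 \right)} \right)} + \left(-1265345 + 247837\right) = \frac{\left(-23 + \left(-3 + 19\right)\right)^{2}}{-3 + 19} + \left(-1265345 + 247837\right) = \frac{\left(-23 + 16\right)^{2}}{16} - 1017508 = \frac{\left(-7\right)^{2}}{16} - 1017508 = \frac{1}{16} \cdot 49 - 1017508 = \frac{49}{16} - 1017508 = - \frac{16280079}{16}$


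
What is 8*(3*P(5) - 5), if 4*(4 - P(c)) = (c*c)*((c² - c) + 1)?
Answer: -3094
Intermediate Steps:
P(c) = 4 - c²*(1 + c² - c)/4 (P(c) = 4 - c*c*((c² - c) + 1)/4 = 4 - c²*(1 + c² - c)/4)
8*(3*P(5) - 5) = 8*(3*(4 - ¼*5² - ¼*5⁴ + (¼)*5³) - 5) = 8*(3*(4 - ¼*25 - ¼*625 + (¼)*125) - 5) = 8*(3*(4 - 25/4 - 625/4 + 125/4) - 5) = 8*(3*(-509/4) - 5) = 8*(-1527/4 - 5) = 8*(-1547/4) = -3094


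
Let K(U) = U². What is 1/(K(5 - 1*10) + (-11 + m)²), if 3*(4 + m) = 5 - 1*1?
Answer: 9/1906 ≈ 0.0047219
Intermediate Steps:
m = -8/3 (m = -4 + (5 - 1*1)/3 = -4 + (5 - 1)/3 = -4 + (⅓)*4 = -4 + 4/3 = -8/3 ≈ -2.6667)
1/(K(5 - 1*10) + (-11 + m)²) = 1/((5 - 1*10)² + (-11 - 8/3)²) = 1/((5 - 10)² + (-41/3)²) = 1/((-5)² + 1681/9) = 1/(25 + 1681/9) = 1/(1906/9) = 9/1906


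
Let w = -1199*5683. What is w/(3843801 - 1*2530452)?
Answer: -6813917/1313349 ≈ -5.1882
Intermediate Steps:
w = -6813917
w/(3843801 - 1*2530452) = -6813917/(3843801 - 1*2530452) = -6813917/(3843801 - 2530452) = -6813917/1313349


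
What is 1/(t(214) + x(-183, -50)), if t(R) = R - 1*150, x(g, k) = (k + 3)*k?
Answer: 1/2414 ≈ 0.00041425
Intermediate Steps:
x(g, k) = k*(3 + k) (x(g, k) = (3 + k)*k = k*(3 + k))
t(R) = -150 + R (t(R) = R - 150 = -150 + R)
1/(t(214) + x(-183, -50)) = 1/((-150 + 214) - 50*(3 - 50)) = 1/(64 - 50*(-47)) = 1/(64 + 2350) = 1/2414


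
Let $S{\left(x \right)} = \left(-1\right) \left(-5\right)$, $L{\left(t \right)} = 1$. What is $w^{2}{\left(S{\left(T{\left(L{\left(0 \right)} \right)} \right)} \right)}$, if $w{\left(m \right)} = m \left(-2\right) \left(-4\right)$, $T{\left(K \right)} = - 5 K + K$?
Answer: $1600$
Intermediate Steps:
$T{\left(K \right)} = - 4 K$
$S{\left(x \right)} = 5$
$w{\left(m \right)} = 8 m$ ($w{\left(m \right)} = - 2 m \left(-4\right) = 8 m$)
$w^{2}{\left(S{\left(T{\left(L{\left(0 \right)} \right)} \right)} \right)} = \left(8 \cdot 5\right)^{2} = 40^{2} = 1600$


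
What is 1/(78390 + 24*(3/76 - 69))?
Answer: 19/1457964 ≈ 1.3032e-5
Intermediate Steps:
1/(78390 + 24*(3/76 - 69)) = 1/(78390 + 24*(-5241/76)) = 1/(78390 - 31446/19) = 1/(1457964/19) = 19/1457964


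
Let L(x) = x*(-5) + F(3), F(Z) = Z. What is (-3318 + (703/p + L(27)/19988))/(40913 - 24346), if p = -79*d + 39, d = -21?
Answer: -28149461251/140569437702 ≈ -0.20025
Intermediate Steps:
L(x) = 3 - 5*x (L(x) = x*(-5) + 3 = -5*x + 3 = 3 - 5*x)
p = 1698 (p = -79*(-21) + 39 = 1659 + 39 = 1698)
(-3318 + (703/p + L(27)/19988))/(40913 - 24346) = (-3318 + (703/1698 + (3 - 5*27)/19988))/(40913 - 24346) = (-3318 + (703*(1/1698) + (3 - 135)*(1/19988)))/16567 = (-3318 + (703/1698 - 132*1/19988))*(1/16567) = (-3318 + (703/1698 - 33/4997))*(1/16567) = (-3318 + 3456857/8484906)*(1/16567) = -28149461251/8484906*1/16567 = -28149461251/140569437702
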